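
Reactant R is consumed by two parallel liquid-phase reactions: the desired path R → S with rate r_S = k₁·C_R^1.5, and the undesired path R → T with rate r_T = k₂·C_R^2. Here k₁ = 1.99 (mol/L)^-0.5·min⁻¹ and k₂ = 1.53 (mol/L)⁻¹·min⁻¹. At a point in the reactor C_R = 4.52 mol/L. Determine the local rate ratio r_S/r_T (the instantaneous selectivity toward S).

S_{S/T} = r_S/r_T = (k₁·C_R^1.5)/(k₂·C_R^2) = (k₁/k₂)·C_R^-0.5.
= (1.99×4.520^1.5) / (1.53×4.520^2) = 19.12/31.26 = 0.612.
The undesired path is higher order in R, so low C_R (CSTR or dilute feed) favours S.

0.612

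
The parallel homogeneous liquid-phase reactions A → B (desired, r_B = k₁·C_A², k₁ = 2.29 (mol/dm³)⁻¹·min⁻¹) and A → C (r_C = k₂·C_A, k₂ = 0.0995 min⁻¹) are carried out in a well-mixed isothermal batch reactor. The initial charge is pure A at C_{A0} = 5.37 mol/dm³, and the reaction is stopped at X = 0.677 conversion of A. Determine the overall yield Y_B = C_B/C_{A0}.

0.668

C_A = C_{A0}(1−X) = 1.735 mol/dm³.
Along a PFR/batch, dC_C/dC_A = −r_C/(r_B+r_C) = −k₂/(k₂+k₁·C_A).
Integrating from C_{A0} to C_A: C_C = (0.0995/2.29)·ln[(0.0995+2.29·5.37)/(0.0995+2.29·1.73)] = 0.04345·ln(12.40/4.072) = 0.04838 mol/dm³.
Then C_B = (C_{A0}−C_A) − C_C = 3.635 − 0.04838 = 3.587 mol/dm³.
Y_B = C_B/C_{A0} = 3.587/5.37 = 0.668.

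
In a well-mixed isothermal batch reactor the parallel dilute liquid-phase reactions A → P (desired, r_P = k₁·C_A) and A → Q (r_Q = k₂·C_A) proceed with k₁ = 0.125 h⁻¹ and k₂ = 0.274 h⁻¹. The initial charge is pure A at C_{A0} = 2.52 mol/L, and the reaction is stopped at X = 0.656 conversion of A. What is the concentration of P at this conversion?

0.518 mol/L

C_A = C_{A0}(1−X) = 0.8669 mol/L.
Both paths are first order in A, so the instantaneous fraction to P is constant: dC_P/d(−C_A) = k₁/(k₁+k₂) = 0.3133.
C_P = 0.3133·(C_{A0}−C_A) = 0.3133×1.653 = 0.518 mol/L.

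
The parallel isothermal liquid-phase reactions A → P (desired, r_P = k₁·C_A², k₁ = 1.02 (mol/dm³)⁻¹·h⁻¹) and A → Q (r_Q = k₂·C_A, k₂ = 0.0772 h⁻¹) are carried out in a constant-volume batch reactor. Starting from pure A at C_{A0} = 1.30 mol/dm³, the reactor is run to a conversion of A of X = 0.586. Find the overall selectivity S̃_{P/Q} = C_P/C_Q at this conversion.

11.5

C_A = C_{A0}(1−X) = 0.5382 mol/dm³.
Along a PFR/batch, dC_Q/dC_A = −r_Q/(r_P+r_Q) = −k₂/(k₂+k₁·C_A).
Integrating from C_{A0} to C_A: C_Q = (0.0772/1.02)·ln[(0.0772+1.02·1.30)/(0.0772+1.02·0.538)] = 0.07569·ln(1.403/0.6262) = 0.06107 mol/dm³.
Then C_P = (C_{A0}−C_A) − C_Q = 0.7618 − 0.06107 = 0.7007 mol/dm³.
S̃_{P/Q} = C_P/C_Q = 0.7007/0.06107 = 11.5.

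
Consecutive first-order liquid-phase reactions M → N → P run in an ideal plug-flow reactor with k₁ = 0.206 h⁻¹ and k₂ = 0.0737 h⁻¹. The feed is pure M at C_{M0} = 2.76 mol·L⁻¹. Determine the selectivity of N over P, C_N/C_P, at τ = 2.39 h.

Solving the coupled first-order balances gives C_N(τ) = [k₁/(k₂−k₁)]·C_{M0}·(e^(−k₁τ) − e^(−k₂τ)).
e^(−k₁τ) = e^(−0.206×2.39) = e^(−0.4923) = 0.6112; e^(−k₂τ) = e^(−0.1761) = 0.8385.
C_N = 0.206×2.76/(0.0737−0.206) × (0.6112−0.8385) = (-4.298)×(-0.2273) = 0.9768 mol·L⁻¹.
C_M = C_{M0}e^(−k₁τ) = 1.687 mol·L⁻¹, so C_P = C_{M0}−C_M−C_N = 0.09626 mol·L⁻¹; C_N/C_P = 10.1.

10.1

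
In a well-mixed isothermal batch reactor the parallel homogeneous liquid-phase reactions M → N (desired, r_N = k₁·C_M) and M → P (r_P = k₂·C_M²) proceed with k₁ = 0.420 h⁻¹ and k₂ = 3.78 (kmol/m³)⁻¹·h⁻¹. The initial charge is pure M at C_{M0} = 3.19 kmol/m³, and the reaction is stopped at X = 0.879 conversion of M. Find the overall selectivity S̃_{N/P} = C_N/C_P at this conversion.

C_M = C_{M0}(1−X) = 0.3860 kmol/m³.
Along a PFR/batch, dC_N/dC_M = −r_N/(r_N+r_P) = −k₁/(k₁+k₂·C_M).
Integrating from C_{M0} to C_M: C_N = (0.420/3.78)·ln[(0.420+3.78·3.19)/(0.420+3.78·0.386)] = 0.1111·ln(12.48/1.879) = 0.2104 kmol/m³.
C_P = (C_{M0}−C_M)−C_N = 2.594 kmol/m³; S̃_{N/P} = 0.2104/2.594 = 0.0811.

0.0811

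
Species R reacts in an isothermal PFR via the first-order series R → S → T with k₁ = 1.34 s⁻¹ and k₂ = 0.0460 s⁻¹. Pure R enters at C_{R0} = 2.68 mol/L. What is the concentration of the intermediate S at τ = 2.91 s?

Solving the coupled first-order balances gives C_S(τ) = [k₁/(k₂−k₁)]·C_{R0}·(e^(−k₁τ) − e^(−k₂τ)).
e^(−k₁τ) = e^(−1.34×2.91) = e^(−3.899) = 0.02025; e^(−k₂τ) = e^(−0.1339) = 0.8747.
C_S = 1.34×2.68/(0.0460−1.34) × (0.02025−0.8747) = (-2.775)×(-0.8545) = 2.371 mol/L.

2.37 mol/L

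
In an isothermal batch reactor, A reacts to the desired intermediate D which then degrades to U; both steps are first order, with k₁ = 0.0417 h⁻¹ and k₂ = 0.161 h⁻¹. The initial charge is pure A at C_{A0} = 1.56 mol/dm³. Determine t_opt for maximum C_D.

11.3 h

For first-order series the maximum of C_D occurs at t_opt = ln(k₂/k₁)/(k₂−k₁).
= ln(0.161/0.0417)/(0.161−0.0417) = ln(3.861)/0.1193 = 1.351/0.1193 = 11.3 h.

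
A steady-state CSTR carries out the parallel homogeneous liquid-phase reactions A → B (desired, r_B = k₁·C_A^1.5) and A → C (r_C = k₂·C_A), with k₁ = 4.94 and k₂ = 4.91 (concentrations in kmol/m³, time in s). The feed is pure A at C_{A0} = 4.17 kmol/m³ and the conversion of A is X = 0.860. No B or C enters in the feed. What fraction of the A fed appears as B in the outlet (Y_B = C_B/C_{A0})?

0.374

Exit C_A = C_{A0}(1−X) = 4.17×0.140 = 0.5838 kmol/m³.
Rates in a CSTR are evaluated at the outlet concentration: r_B = 4.94×0.5838^1.5 = 2.204, r_C = 4.91×0.5838 = 2.866.
Fraction of consumed A going to B: r_B/(r_B+r_C) = 0.4346.
C_B = 0.4346·C_{A0}·X = 0.4346×4.17×0.860 = 1.56 kmol/m³; Y_B = C_B/C_{A0} = 0.374.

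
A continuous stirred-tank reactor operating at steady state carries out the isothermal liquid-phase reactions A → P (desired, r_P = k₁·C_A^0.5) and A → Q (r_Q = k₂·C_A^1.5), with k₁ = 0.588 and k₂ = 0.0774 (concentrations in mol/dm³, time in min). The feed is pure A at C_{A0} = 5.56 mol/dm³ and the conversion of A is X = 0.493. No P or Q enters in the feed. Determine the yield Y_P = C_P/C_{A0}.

0.360

Exit C_A = C_{A0}(1−X) = 5.56×0.507 = 2.819 mol/dm³.
A CSTR operates uniformly at the exit composition, giving r_P = 0.9872 and r_Q = 0.3663 (each k·C_A^n at C_A = 2.819).
Fraction of consumed A going to P: r_P/(r_P+r_Q) = 0.7294.
C_P = 0.7294·C_{A0}·X = 0.7294×5.56×0.493 = 2.00 mol/dm³; Y_P = C_P/C_{A0} = 0.360.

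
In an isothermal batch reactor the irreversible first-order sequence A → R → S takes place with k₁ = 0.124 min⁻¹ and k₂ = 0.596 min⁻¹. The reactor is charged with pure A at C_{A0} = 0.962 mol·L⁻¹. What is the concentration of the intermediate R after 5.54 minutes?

For first-order series with pure A initially, C_R(t) = k₁C_{A0}/(k₂−k₁)·(e^(−k₁t) − e^(−k₂t)).
e^(−k₁t) = e^(−0.124×5.54) = e^(−0.6870) = 0.5031; e^(−k₂t) = e^(−3.302) = 0.03682.
C_R = 0.124×0.962/(0.596−0.124) × (0.5031−0.03682) = 0.2527×0.4663 = 0.1178 mol·L⁻¹.

0.118 mol·L⁻¹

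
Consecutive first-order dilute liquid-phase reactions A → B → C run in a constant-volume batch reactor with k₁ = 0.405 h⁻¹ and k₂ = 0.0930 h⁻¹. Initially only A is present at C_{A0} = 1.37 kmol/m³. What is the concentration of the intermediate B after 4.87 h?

Solving the coupled first-order balances gives C_B(t) = [k₁/(k₂−k₁)]·C_{A0}·(e^(−k₁t) − e^(−k₂t)).
e^(−k₁t) = e^(−0.405×4.87) = e^(−1.972) = 0.1391; e^(−k₂t) = e^(−0.4529) = 0.6358.
C_B = 0.405×1.37/(0.0930−0.405) × (0.1391−0.6358) = (-1.778)×(-0.4966) = 0.8832 kmol/m³.

0.883 kmol/m³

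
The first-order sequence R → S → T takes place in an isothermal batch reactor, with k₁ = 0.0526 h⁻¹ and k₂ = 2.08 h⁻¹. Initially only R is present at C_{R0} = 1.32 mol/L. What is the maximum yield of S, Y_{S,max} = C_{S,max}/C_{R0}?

0.0230

Evaluating C_S at t_opt = ln(k₂/k₁)/(k₂−k₁) gives C_{S,max}/C_{R0} = (k₁/k₂)^[k₂/(k₂−k₁)].
= (0.0526/2.08)^(2.08/(2.08−0.0526)) = (0.02529)^(1.026) = 0.02299.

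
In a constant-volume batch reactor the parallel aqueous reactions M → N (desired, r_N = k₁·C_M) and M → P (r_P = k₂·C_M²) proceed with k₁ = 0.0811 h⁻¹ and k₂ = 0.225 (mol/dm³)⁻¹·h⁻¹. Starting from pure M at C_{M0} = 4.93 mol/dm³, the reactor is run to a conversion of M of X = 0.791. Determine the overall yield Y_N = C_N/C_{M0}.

0.0977

C_M = C_{M0}(1−X) = 1.030 mol/dm³.
Along a PFR/batch, dC_N/dC_M = −r_N/(r_N+r_P) = −k₁/(k₁+k₂·C_M).
Integrating from C_{M0} to C_M: C_N = (0.0811/0.225)·ln[(0.0811+0.225·4.93)/(0.0811+0.225·1.03)] = 0.3604·ln(1.190/0.3129) = 0.4816 mol/dm³.
Y_N = C_N/C_{M0} = 0.4816/4.93 = 0.0977.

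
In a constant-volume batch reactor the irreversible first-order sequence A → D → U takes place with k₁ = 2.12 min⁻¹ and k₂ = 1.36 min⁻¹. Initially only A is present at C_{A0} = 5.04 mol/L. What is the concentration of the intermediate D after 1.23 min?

For first-order series with pure A initially, C_D(t) = k₁C_{A0}/(k₂−k₁)·(e^(−k₁t) − e^(−k₂t)).
e^(−k₁t) = e^(−2.12×1.23) = e^(−2.608) = 0.07371; e^(−k₂t) = e^(−1.673) = 0.1877.
C_D = 2.12×5.04/(1.36−2.12) × (0.07371−0.1877) = (-14.06)×(-0.1140) = 1.603 mol/L.

1.60 mol/L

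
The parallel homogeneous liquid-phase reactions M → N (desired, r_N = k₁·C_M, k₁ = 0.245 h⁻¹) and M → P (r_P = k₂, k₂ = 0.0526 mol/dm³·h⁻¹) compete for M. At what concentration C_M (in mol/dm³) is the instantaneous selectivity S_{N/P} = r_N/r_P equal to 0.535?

S_{N/P} = (k₁/k₂)·C_M ⇒ C_M = S·k₂/k₁.
= 0.535×0.0526/0.245 = 0.115 mol/dm³.

0.115 mol/dm³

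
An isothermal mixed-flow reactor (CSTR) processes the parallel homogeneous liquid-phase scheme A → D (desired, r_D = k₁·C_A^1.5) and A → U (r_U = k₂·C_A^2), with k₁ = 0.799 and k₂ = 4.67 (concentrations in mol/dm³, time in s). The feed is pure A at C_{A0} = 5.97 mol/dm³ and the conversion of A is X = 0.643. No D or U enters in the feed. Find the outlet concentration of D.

Exit C_A = C_{A0}(1−X) = 5.97×0.357 = 2.131 mol/dm³.
Rates in a CSTR are evaluated at the outlet concentration: r_D = 0.799×2.131^1.5 = 2.486, r_U = 4.67×2.131^2 = 21.21.
Fraction of consumed A going to D: r_D/(r_D+r_U) = 0.1049.
C_D = 0.1049·C_{A0}·X = 0.1049×5.97×0.643 = 0.403 mol/dm³.

0.403 mol/dm³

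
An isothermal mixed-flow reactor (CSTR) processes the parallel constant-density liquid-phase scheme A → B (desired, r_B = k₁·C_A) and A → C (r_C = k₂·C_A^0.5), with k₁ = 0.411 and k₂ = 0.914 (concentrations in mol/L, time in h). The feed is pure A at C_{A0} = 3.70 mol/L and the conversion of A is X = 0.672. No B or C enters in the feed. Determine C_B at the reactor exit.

Exit C_A = C_{A0}(1−X) = 3.70×0.328 = 1.214 mol/L.
In a CSTR the entire volume is at exit conditions, so r_B = 0.411×1.214 = 0.4988 and r_C = 0.914×1.214^0.5 = 1.007.
Fraction of consumed A going to B: r_B/(r_B+r_C) = 0.3313.
C_B = 0.3313·C_{A0}·X = 0.3313×3.70×0.672 = 0.824 mol/L.

0.824 mol/L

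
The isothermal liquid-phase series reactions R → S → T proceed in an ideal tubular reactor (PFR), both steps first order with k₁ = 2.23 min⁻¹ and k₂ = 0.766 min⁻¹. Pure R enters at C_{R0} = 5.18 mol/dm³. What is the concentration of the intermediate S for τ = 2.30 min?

1.31 mol/dm³

For first-order series with pure R initially, C_S(τ) = k₁C_{R0}/(k₂−k₁)·(e^(−k₁τ) − e^(−k₂τ)).
e^(−k₁τ) = e^(−2.23×2.30) = e^(−5.129) = 0.005922; e^(−k₂τ) = e^(−1.762) = 0.1717.
C_S = 2.23×5.18/(0.766−2.23) × (0.005922−0.1717) = (-7.890)×(-0.1658) = 1.308 mol/dm³.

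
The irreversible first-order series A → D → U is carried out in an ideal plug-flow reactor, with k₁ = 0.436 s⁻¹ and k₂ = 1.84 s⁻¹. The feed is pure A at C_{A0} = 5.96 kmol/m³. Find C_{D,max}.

For a first-order series the maximum intermediate yield is C_{D,max}/C_{A0} = (k₁/k₂)^[k₂/(k₂−k₁)].
= (0.436/1.84)^(1.84/(1.84−0.436)) = (0.2370)^(1.311) = 0.1515.
C_{D,max} = 0.1515×5.96 = 0.903 kmol/m³.

0.903 kmol/m³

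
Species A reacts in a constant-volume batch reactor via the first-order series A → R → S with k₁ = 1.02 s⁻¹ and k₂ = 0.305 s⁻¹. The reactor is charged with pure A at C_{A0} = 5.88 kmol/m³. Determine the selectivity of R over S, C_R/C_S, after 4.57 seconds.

The intermediate concentration in a first-order A→B→C sequence is C_R = k₁C_{A0}(e^(−k₁t) − e^(−k₂t))/(k₂−k₁).
e^(−k₁t) = e^(−1.02×4.57) = e^(−4.661) = 0.009453; e^(−k₂t) = e^(−1.394) = 0.2481.
C_R = 1.02×5.88/(0.305−1.02) × (0.009453−0.2481) = (-8.388)×(-0.2387) = 2.002 kmol/m³.
C_A = C_{A0}e^(−k₁t) = 0.05558 kmol/m³, so C_S = C_{A0}−C_A−C_R = 3.822 kmol/m³; C_R/C_S = 0.524.

0.524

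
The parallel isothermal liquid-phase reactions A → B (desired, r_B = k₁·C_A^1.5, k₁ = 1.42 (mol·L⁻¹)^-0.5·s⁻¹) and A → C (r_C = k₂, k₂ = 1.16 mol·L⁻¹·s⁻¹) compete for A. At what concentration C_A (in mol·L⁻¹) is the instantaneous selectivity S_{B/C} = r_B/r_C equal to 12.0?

4.58 mol·L⁻¹

S_{B/C} = (k₁/k₂)·C_A^1.5 ⇒ C_A = (S·k₂/k₁)^(1/1.5).
= (12.0×1.16/1.42)^(0.6667) = (9.803)^(0.6667) = 4.58 mol·L⁻¹.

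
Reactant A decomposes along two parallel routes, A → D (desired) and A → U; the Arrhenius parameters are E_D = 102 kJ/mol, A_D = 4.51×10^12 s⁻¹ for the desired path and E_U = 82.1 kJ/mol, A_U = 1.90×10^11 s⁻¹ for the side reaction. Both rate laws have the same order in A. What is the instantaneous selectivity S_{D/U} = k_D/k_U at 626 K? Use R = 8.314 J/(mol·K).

With equal orders, S_{D/U} = k_D/k_U = (A_D/A_U)·exp[(E_U−E_D)/(RT)].
(E_U−E_D)/(RT) = (82.1−102)×10³/(8.314×626) = -19900/5205 = -3.824.
k_D/k_U = (4.51×10^12/1.90×10^11)·exp(-3.824) = 23.74 × 0.02185 = 0.519.
Since E_D > E_U, raising the temperature improves selectivity toward D.

0.519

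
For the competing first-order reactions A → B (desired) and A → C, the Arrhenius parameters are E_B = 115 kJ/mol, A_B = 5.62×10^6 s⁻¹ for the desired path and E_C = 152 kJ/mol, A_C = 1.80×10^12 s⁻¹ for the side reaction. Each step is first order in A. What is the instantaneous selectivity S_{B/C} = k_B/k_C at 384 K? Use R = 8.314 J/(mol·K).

With equal orders, S_{B/C} = k_B/k_C = (A_B/A_C)·exp[(E_C−E_B)/(RT)].
(E_C−E_B)/(RT) = (152−115)×10³/(8.314×384) = 37000/3193 = 11.59.
k_B/k_C = (5.62×10^6/1.80×10^12)·exp(11.59) = 3.122×10^-6 × 1.079×10^5 = 0.337.

0.337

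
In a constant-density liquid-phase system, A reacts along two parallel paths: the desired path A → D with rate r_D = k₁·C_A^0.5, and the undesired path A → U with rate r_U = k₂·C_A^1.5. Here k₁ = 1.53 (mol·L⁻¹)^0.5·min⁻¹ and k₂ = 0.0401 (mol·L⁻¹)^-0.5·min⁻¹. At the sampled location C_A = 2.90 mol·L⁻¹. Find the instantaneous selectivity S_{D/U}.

S_{D/U} = r_D/r_U = (k₁·C_A^0.5)/(k₂·C_A^1.5) = (k₁/k₂)·C_A⁻¹.
= (1.53×2.900^0.5) / (0.0401×2.900^1.5) = 2.605/0.1980 = 13.2.

13.2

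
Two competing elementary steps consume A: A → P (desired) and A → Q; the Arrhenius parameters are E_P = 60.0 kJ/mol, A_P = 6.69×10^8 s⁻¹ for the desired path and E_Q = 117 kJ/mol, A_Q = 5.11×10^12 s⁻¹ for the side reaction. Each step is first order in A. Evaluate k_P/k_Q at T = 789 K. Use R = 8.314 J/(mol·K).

0.778

Since both paths have the same order in A, the concentration cancels and S_{P/Q} = k_P/k_Q = (A_P/A_Q)·exp[(E_Q−E_P)/(RT)].
(E_Q−E_P)/(RT) = (117−60.0)×10³/(8.314×789) = 57000/6560 = 8.689.
k_P/k_Q = (6.69×10^8/5.11×10^12)·exp(8.689) = 1.309×10^-4 × 5939 = 0.778.
Since E_P < E_Q, lowering the temperature improves selectivity toward P.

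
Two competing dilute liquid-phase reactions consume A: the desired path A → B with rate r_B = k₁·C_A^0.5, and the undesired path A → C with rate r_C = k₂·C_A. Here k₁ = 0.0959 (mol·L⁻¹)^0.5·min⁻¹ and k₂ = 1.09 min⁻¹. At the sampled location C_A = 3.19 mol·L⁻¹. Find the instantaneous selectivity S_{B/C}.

S_{B/C} = r_B/r_C = (k₁·C_A^0.5)/(k₂·C_A) = (k₁/k₂)·C_A^-0.5.
= (0.0959×3.190^0.5) / (1.09×3.190) = 0.1713/3.477 = 0.0493.
The undesired path is higher order in A, so low C_A (CSTR or dilute feed) favours B.

0.0493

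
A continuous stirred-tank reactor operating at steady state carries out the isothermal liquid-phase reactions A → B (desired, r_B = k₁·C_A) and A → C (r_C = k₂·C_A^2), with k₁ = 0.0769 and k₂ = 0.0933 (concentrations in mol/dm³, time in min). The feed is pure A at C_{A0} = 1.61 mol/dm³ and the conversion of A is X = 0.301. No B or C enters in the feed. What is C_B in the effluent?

Exit C_A = C_{A0}(1−X) = 1.61×0.699 = 1.125 mol/dm³.
Rates in a CSTR are evaluated at the outlet concentration: r_B = 0.0769×1.125 = 0.08654, r_C = 0.0933×1.125^2 = 0.1182.
Fraction of consumed A going to B: r_B/(r_B+r_C) = 0.4228.
C_B = 0.4228·C_{A0}·X = 0.4228×1.61×0.301 = 0.205 mol/dm³.

0.205 mol/dm³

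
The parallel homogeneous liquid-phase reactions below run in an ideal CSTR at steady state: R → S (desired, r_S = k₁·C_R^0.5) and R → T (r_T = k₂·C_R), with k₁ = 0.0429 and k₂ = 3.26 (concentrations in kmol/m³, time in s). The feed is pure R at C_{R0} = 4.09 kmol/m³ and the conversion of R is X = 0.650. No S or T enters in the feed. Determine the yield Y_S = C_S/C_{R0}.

Exit C_R = C_{R0}(1−X) = 4.09×0.350 = 1.431 kmol/m³.
Rates in a CSTR are evaluated at the outlet concentration: r_S = 0.0429×1.431^0.5 = 0.05133, r_T = 3.26×1.431 = 4.667.
Fraction of consumed R going to S: r_S/(r_S+r_T) = 0.01088.
C_S = 0.01088·C_{R0}·X = 0.01088×4.09×0.650 = 0.0289 kmol/m³; Y_S = C_S/C_{R0} = 0.00707.

0.00707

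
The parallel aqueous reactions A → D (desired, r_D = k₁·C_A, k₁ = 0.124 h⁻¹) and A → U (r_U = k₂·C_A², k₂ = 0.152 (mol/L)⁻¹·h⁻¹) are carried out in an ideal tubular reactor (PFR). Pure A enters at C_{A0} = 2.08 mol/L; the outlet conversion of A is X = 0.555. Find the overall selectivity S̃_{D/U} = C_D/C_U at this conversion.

0.561

C_A = C_{A0}(1−X) = 0.9256 mol/L.
Along a PFR/batch, dC_D/dC_A = −r_D/(r_D+r_U) = −k₁/(k₁+k₂·C_A).
Integrating from C_{A0} to C_A: C_D = (0.124/0.152)·ln[(0.124+0.152·2.08)/(0.124+0.152·0.926)] = 0.8158·ln(0.4402/0.2647) = 0.4149 mol/L.
C_U = (C_{A0}−C_A)−C_D = 0.7395 mol/L; S̃_{D/U} = 0.4149/0.7395 = 0.561.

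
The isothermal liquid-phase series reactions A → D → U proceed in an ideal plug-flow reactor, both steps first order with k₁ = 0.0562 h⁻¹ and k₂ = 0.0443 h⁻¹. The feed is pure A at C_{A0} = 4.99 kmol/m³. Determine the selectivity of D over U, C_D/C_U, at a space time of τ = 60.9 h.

The intermediate concentration in a first-order A→B→C sequence is C_D = k₁C_{A0}(e^(−k₁τ) − e^(−k₂τ))/(k₂−k₁).
e^(−k₁τ) = e^(−0.0562×60.9) = e^(−3.423) = 0.03263; e^(−k₂τ) = e^(−2.698) = 0.06735.
C_D = 0.0562×4.99/(0.0443−0.0562) × (0.03263−0.06735) = (-23.57)×(-0.03472) = 0.8182 kmol/m³.
C_A = C_{A0}e^(−k₁τ) = 0.1628 kmol/m³, so C_U = C_{A0}−C_A−C_D = 4.009 kmol/m³; C_D/C_U = 0.204.

0.204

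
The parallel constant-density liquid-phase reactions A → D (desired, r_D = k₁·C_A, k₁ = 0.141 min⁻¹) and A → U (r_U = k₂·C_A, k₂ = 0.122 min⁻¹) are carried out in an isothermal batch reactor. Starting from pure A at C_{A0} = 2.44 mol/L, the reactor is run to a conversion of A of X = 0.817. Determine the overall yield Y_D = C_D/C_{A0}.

C_A = C_{A0}(1−X) = 0.4465 mol/L.
Both paths are first order in A, so the instantaneous fraction to D is constant: dC_D/d(−C_A) = k₁/(k₁+k₂) = 0.5361.
C_D = 0.5361·(C_{A0}−C_A) = 0.5361×1.993 = 1.07 mol/L.
Y_D = C_D/C_{A0} = 1.069/2.44 = 0.438.

0.438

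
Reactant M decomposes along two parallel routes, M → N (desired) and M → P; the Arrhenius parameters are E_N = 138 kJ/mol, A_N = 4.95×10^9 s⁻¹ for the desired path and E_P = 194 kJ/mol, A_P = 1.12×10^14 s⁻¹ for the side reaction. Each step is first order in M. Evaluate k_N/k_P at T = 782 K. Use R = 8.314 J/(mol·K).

0.243

k_N/k_P = (A_N/A_P)·exp[−(E_N−E_P)/(RT)] = (A_N/A_P)·exp[(E_P−E_N)/(RT)].
(E_P−E_N)/(RT) = (194−138)×10³/(8.314×782) = 56000/6502 = 8.613.
k_N/k_P = (4.95×10^9/1.12×10^14)·exp(8.613) = 4.420×10^-5 × 5505 = 0.243.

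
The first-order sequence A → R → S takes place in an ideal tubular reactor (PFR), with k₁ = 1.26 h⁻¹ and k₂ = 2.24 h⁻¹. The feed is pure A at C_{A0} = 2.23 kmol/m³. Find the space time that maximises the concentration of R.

0.587 h

The intermediate peaks when r₁ = r₂, i.e. k₁e^(−k₁τ) = k₂e^(−k₂τ), giving τ_opt = ln(k₂/k₁)/(k₂−k₁).
= ln(2.24/1.26)/(2.24−1.26) = ln(1.778)/0.9800 = 0.5754/0.9800 = 0.587 h.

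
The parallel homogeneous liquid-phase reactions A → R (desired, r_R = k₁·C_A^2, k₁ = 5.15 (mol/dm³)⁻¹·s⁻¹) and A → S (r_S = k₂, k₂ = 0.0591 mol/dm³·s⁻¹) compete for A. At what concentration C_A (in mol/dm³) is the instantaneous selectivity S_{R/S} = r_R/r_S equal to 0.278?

0.0565 mol/dm³

S_{R/S} = (k₁/k₂)·C_A^2 ⇒ C_A = (S·k₂/k₁)^(0.5).
= (0.278×0.0591/5.15)^(0.5) = (0.003190)^(0.5) = 0.0565 mol/dm³.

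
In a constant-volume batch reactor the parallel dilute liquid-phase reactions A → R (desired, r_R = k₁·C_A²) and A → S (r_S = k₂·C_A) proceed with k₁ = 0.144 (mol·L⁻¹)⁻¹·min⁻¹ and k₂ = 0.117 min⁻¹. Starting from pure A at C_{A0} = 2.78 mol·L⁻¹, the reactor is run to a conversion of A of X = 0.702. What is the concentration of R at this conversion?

C_A = C_{A0}(1−X) = 0.8284 mol·L⁻¹.
Along a PFR/batch, dC_S/dC_A = −r_S/(r_R+r_S) = −k₂/(k₂+k₁·C_A).
Integrating from C_{A0} to C_A: C_S = (0.117/0.144)·ln[(0.117+0.144·2.78)/(0.117+0.144·0.828)] = 0.8125·ln(0.5173/0.2363) = 0.6367 mol·L⁻¹.
Then C_R = (C_{A0}−C_A) − C_S = 1.952 − 0.6367 = 1.315 mol·L⁻¹.

1.31 mol·L⁻¹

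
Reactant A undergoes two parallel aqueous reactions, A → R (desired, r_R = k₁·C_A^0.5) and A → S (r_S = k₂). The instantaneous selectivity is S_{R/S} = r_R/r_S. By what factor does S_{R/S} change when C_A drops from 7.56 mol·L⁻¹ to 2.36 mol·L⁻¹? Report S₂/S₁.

S_{R/S} = (k₁/k₂)·C_A^0.5, so S₂/S₁ = (C_{A,2}/C_{A,1})^0.5.
= (2.36/7.56)^0.5 = (0.3122)^0.5 = 0.559.

0.559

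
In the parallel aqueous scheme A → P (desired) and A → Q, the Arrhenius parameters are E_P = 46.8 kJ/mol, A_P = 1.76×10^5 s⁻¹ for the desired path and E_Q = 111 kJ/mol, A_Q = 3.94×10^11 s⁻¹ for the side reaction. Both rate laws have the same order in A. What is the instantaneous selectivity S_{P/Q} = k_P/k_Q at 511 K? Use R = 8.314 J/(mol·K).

With equal orders, S_{P/Q} = k_P/k_Q = (A_P/A_Q)·exp[(E_Q−E_P)/(RT)].
(E_Q−E_P)/(RT) = (111−46.8)×10³/(8.314×511) = 64200/4248 = 15.11.
k_P/k_Q = (1.76×10^5/3.94×10^11)·exp(15.11) = 4.467×10^-7 × 3.654×10^6 = 1.63.
Since E_P < E_Q, lowering the temperature improves selectivity toward P.

1.63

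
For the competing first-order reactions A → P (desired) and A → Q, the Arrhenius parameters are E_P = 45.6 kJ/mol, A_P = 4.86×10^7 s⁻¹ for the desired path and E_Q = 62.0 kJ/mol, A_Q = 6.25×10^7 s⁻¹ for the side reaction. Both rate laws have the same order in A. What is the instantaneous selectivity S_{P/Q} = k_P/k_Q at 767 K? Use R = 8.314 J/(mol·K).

10.2

With equal orders, S_{P/Q} = k_P/k_Q = (A_P/A_Q)·exp[(E_Q−E_P)/(RT)].
(E_Q−E_P)/(RT) = (62.0−45.6)×10³/(8.314×767) = 16400/6377 = 2.572.
k_P/k_Q = (4.86×10^7/6.25×10^7)·exp(2.572) = 0.7776 × 13.09 = 10.2.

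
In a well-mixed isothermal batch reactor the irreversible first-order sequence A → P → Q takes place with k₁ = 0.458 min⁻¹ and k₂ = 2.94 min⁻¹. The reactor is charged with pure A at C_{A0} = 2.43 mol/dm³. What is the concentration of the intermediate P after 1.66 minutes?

For first-order series with pure A initially, C_P(t) = k₁C_{A0}/(k₂−k₁)·(e^(−k₁t) − e^(−k₂t)).
e^(−k₁t) = e^(−0.458×1.66) = e^(−0.7603) = 0.4675; e^(−k₂t) = e^(−4.880) = 0.007594.
C_P = 0.458×2.43/(2.94−0.458) × (0.4675−0.007594) = 0.4484×0.4599 = 0.2062 mol/dm³.

0.206 mol/dm³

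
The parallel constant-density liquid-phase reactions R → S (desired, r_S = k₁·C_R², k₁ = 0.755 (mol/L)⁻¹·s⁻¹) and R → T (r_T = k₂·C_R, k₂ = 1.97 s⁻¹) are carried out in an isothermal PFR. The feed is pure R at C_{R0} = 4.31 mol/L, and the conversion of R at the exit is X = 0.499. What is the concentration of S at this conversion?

C_R = C_{R0}(1−X) = 2.159 mol/L.
Along a PFR/batch, dC_T/dC_R = −r_T/(r_S+r_T) = −k₂/(k₂+k₁·C_R).
Integrating from C_{R0} to C_R: C_T = (1.97/0.755)·ln[(1.97+0.755·4.31)/(1.97+0.755·2.16)] = 2.609·ln(5.224/3.600) = 0.9713 mol/L.
Then C_S = (C_{R0}−C_R) − C_T = 2.151 − 0.9713 = 1.179 mol/L.

1.18 mol/L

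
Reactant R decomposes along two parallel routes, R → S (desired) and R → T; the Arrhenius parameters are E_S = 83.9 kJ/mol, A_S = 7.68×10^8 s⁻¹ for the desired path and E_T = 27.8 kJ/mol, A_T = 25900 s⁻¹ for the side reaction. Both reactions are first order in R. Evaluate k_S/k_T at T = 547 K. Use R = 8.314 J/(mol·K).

k_S/k_T = (A_S/A_T)·exp[−(E_S−E_T)/(RT)] = (A_S/A_T)·exp[(E_T−E_S)/(RT)].
(E_T−E_S)/(RT) = (27.8−83.9)×10³/(8.314×547) = -56100/4548 = -12.34.
k_S/k_T = (7.68×10^8/25900)·exp(-12.34) = 29653 × 4.392×10^-6 = 0.130.
Since E_S > E_T, raising the temperature improves selectivity toward S.

0.130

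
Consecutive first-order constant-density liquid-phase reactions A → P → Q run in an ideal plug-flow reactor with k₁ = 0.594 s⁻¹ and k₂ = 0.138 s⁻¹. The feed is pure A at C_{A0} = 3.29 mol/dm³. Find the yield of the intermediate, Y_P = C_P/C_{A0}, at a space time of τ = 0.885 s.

0.383

Solving the coupled first-order balances gives C_P(τ) = [k₁/(k₂−k₁)]·C_{A0}·(e^(−k₁τ) − e^(−k₂τ)).
e^(−k₁τ) = e^(−0.594×0.885) = e^(−0.5257) = 0.5911; e^(−k₂τ) = e^(−0.1221) = 0.8850.
C_P = 0.594×3.29/(0.138−0.594) × (0.5911−0.8850) = (-4.286)×(-0.2939) = 1.259 mol/dm³.
Y_P = C_P/C_{A0} = 1.259/3.29 = 0.383.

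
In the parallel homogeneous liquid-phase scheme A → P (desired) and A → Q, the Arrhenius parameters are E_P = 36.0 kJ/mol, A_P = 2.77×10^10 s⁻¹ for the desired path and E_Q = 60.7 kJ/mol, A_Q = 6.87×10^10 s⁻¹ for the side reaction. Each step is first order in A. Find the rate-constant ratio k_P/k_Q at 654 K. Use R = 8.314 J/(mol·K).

Since both paths have the same order in A, the concentration cancels and S_{P/Q} = k_P/k_Q = (A_P/A_Q)·exp[(E_Q−E_P)/(RT)].
(E_Q−E_P)/(RT) = (60.7−36.0)×10³/(8.314×654) = 24700/5437 = 4.543.
k_P/k_Q = (2.77×10^10/6.87×10^10)·exp(4.543) = 0.4032 × 93.94 = 37.9.
Since E_P < E_Q, lowering the temperature improves selectivity toward P.

37.9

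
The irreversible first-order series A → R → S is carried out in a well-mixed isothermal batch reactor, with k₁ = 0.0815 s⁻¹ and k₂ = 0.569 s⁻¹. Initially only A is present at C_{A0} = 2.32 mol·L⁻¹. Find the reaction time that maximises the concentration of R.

For first-order series the maximum of C_R occurs at t_opt = ln(k₂/k₁)/(k₂−k₁).
= ln(0.569/0.0815)/(0.569−0.0815) = ln(6.982)/0.4875 = 1.943/0.4875 = 3.99 s.

3.99 s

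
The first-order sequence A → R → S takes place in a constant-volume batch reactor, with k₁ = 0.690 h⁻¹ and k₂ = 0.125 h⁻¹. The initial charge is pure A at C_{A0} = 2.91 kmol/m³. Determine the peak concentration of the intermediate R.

1.99 kmol/m³

Evaluating C_R at t_opt = ln(k₂/k₁)/(k₂−k₁) gives C_{R,max}/C_{A0} = (k₁/k₂)^[k₂/(k₂−k₁)].
= (0.690/0.125)^(0.125/(0.125−0.690)) = (5.520)^(-0.2212) = 0.6853.
C_{R,max} = 0.6853×2.91 = 1.99 kmol/m³.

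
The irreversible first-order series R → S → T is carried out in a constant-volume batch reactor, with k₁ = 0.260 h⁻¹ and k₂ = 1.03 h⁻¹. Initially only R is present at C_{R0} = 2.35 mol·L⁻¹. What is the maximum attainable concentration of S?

Evaluating C_S at t_opt = ln(k₂/k₁)/(k₂−k₁) gives C_{S,max}/C_{R0} = (k₁/k₂)^[k₂/(k₂−k₁)].
= (0.260/1.03)^(1.03/(1.03−0.260)) = (0.2524)^(1.338) = 0.1586.
C_{S,max} = 0.1586×2.35 = 0.373 mol·L⁻¹.

0.373 mol·L⁻¹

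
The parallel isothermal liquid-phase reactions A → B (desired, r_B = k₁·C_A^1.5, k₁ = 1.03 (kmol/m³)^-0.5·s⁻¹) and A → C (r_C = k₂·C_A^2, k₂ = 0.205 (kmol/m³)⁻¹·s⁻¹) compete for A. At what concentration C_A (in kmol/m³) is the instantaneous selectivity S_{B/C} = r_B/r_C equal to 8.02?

S_{B/C} = (k₁/k₂)·C_A^-0.5 ⇒ C_A = (S·k₂/k₁)^(-2).
= (8.02×0.205/1.03)^(-2) = (1.596)^(-2) = 0.392 kmol/m³.

0.392 kmol/m³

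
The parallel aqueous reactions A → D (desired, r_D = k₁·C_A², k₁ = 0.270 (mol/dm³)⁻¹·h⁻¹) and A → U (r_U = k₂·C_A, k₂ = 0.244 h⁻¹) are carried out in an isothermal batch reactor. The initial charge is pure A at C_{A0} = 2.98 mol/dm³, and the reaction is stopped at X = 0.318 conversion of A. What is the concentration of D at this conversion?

0.695 mol/dm³

C_A = C_{A0}(1−X) = 2.032 mol/dm³.
Along a PFR/batch, dC_U/dC_A = −r_U/(r_D+r_U) = −k₂/(k₂+k₁·C_A).
Integrating from C_{A0} to C_A: C_U = (0.244/0.270)·ln[(0.244+0.270·2.98)/(0.244+0.270·2.03)] = 0.9037·ln(1.049/0.7927) = 0.2528 mol/dm³.
Then C_D = (C_{A0}−C_A) − C_U = 0.9476 − 0.2528 = 0.6949 mol/dm³.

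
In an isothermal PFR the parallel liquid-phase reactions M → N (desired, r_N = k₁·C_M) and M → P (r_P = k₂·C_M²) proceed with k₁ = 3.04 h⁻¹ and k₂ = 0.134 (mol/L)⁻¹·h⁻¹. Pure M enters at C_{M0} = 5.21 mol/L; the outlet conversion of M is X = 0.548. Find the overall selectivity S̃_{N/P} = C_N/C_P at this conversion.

C_M = C_{M0}(1−X) = 2.355 mol/L.
Along a PFR/batch, dC_N/dC_M = −r_N/(r_N+r_P) = −k₁/(k₁+k₂·C_M).
Integrating from C_{M0} to C_M: C_N = (3.04/0.134)·ln[(3.04+0.134·5.21)/(3.04+0.134·2.35)] = 22.69·ln(3.738/3.356) = 2.449 mol/L.
C_P = (C_{M0}−C_M)−C_N = 0.4056 mol/L; S̃_{N/P} = 2.449/0.4056 = 6.04.

6.04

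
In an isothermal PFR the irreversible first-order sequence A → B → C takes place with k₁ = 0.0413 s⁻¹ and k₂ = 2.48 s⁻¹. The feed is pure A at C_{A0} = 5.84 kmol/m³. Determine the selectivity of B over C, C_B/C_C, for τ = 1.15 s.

The intermediate concentration in a first-order A→B→C sequence is C_B = k₁C_{A0}(e^(−k₁τ) − e^(−k₂τ))/(k₂−k₁).
e^(−k₁τ) = e^(−0.0413×1.15) = e^(−0.04750) = 0.9536; e^(−k₂τ) = e^(−2.852) = 0.05773.
C_B = 0.0413×5.84/(2.48−0.0413) × (0.9536−0.05773) = 0.09890×0.8959 = 0.08860 kmol/m³.
C_A = C_{A0}e^(−k₁τ) = 5.569 kmol/m³, so C_C = C_{A0}−C_A−C_B = 0.1823 kmol/m³; C_B/C_C = 0.486.

0.486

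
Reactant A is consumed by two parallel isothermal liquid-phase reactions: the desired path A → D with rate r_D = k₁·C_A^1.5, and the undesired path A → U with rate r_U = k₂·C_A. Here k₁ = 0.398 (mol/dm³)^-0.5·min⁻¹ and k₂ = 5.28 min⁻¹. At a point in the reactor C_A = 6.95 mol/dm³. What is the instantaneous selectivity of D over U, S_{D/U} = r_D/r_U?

0.199

S_{D/U} = r_D/r_U = (k₁·C_A^1.5)/(k₂·C_A) = (k₁/k₂)·C_A^0.5.
= (0.398×6.950^1.5) / (5.28×6.950) = 7.292/36.70 = 0.199.
Since the desired path is higher order in A, keeping C_A high (PFR or concentrated feed) favours D.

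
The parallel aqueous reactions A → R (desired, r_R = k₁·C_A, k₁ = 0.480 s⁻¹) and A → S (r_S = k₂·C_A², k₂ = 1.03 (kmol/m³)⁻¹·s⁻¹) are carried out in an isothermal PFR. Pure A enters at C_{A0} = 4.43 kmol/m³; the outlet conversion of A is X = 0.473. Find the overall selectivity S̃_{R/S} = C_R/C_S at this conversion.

0.142

C_A = C_{A0}(1−X) = 2.335 kmol/m³.
Along a PFR/batch, dC_R/dC_A = −r_R/(r_R+r_S) = −k₁/(k₁+k₂·C_A).
Integrating from C_{A0} to C_A: C_R = (0.480/1.03)·ln[(0.480+1.03·4.43)/(0.480+1.03·2.33)] = 0.4660·ln(5.043/2.885) = 0.2603 kmol/m³.
C_S = (C_{A0}−C_A)−C_R = 1.835 kmol/m³; S̃_{R/S} = 0.2603/1.835 = 0.142.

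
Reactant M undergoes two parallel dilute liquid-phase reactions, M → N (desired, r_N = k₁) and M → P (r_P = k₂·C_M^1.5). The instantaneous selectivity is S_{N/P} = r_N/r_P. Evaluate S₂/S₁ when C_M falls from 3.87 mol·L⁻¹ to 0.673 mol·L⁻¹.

13.8

S_{N/P} = (k₁/k₂)·C_M^-1.5, so S₂/S₁ = (C_{M,2}/C_{M,1})^-1.5.
= (0.673/3.87)^(-1.5) = (0.1739)^(-1.5) = 13.8.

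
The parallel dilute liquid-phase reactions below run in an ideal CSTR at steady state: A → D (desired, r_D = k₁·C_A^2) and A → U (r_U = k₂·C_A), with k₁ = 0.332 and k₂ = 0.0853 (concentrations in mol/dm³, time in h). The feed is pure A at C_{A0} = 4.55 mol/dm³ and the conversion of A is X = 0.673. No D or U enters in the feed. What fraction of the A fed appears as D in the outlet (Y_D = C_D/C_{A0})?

0.574

Exit C_A = C_{A0}(1−X) = 4.55×0.327 = 1.488 mol/dm³.
In a CSTR the entire volume is at exit conditions, so r_D = 0.332×1.488^2 = 0.7349 and r_U = 0.0853×1.488 = 0.1269.
Fraction of consumed A going to D: r_D/(r_D+r_U) = 0.8527.
C_D = 0.8527·C_{A0}·X = 0.8527×4.55×0.673 = 2.61 mol/dm³; Y_D = C_D/C_{A0} = 0.574.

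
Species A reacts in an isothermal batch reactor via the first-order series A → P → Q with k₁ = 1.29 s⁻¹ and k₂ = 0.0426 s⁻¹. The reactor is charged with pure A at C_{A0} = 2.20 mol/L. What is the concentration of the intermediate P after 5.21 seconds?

For first-order series with pure A initially, C_P(t) = k₁C_{A0}/(k₂−k₁)·(e^(−k₁t) − e^(−k₂t)).
e^(−k₁t) = e^(−1.29×5.21) = e^(−6.721) = 0.001205; e^(−k₂t) = e^(−0.2219) = 0.8010.
C_P = 1.29×2.20/(0.0426−1.29) × (0.001205−0.8010) = (-2.275)×(-0.7998) = 1.820 mol/L.

1.82 mol/L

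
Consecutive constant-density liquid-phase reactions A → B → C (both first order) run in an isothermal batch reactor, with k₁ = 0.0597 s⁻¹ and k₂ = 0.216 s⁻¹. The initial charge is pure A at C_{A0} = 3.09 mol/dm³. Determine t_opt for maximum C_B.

8.23 s

The intermediate peaks when r₁ = r₂, i.e. k₁e^(−k₁t) = k₂e^(−k₂t), giving t_opt = ln(k₂/k₁)/(k₂−k₁).
= ln(0.216/0.0597)/(0.216−0.0597) = ln(3.618)/0.1563 = 1.286/0.1563 = 8.23 s.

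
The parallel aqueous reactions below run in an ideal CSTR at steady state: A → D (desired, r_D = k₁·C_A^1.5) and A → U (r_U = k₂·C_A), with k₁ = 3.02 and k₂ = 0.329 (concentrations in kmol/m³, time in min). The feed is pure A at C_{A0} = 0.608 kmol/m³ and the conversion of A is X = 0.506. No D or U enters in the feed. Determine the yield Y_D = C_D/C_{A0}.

0.422

Exit C_A = C_{A0}(1−X) = 0.608×0.494 = 0.3004 kmol/m³.
In a CSTR the entire volume is at exit conditions, so r_D = 3.02×0.3004^1.5 = 0.4971 and r_U = 0.329×0.3004 = 0.09882.
Fraction of consumed A going to D: r_D/(r_D+r_U) = 0.8342.
C_D = 0.8342·C_{A0}·X = 0.8342×0.608×0.506 = 0.257 kmol/m³; Y_D = C_D/C_{A0} = 0.422.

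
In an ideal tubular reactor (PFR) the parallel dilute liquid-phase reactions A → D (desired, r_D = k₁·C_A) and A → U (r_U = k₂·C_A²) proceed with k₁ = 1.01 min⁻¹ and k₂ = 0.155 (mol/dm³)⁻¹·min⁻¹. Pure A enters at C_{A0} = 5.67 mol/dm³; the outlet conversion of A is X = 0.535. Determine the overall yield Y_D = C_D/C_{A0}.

C_A = C_{A0}(1−X) = 2.637 mol/dm³.
Along a PFR/batch, dC_D/dC_A = −r_D/(r_D+r_U) = −k₁/(k₁+k₂·C_A).
Integrating from C_{A0} to C_A: C_D = (1.01/0.155)·ln[(1.01+0.155·5.67)/(1.01+0.155·2.64)] = 6.516·ln(1.889/1.419) = 1.865 mol/dm³.
Y_D = C_D/C_{A0} = 1.865/5.67 = 0.329.

0.329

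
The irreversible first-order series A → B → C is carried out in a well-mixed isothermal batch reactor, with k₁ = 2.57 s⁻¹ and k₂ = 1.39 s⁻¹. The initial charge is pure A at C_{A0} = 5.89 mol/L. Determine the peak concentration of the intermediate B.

2.86 mol/L

At the optimum, C_{B,max}/C_{A0} = (k₁/k₂)^[k₂/(k₂−k₁)].
= (2.57/1.39)^(1.39/(1.39−2.57)) = (1.849)^(-1.178) = 0.4848.
C_{B,max} = 0.4848×5.89 = 2.86 mol/L.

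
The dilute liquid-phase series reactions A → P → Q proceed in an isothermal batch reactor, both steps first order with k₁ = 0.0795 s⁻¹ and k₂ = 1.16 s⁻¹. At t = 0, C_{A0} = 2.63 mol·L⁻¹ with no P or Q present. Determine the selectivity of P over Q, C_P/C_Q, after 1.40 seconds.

0.950

Solving the coupled first-order balances gives C_P(t) = [k₁/(k₂−k₁)]·C_{A0}·(e^(−k₁t) − e^(−k₂t)).
e^(−k₁t) = e^(−0.0795×1.40) = e^(−0.1113) = 0.8947; e^(−k₂t) = e^(−1.624) = 0.1971.
C_P = 0.0795×2.63/(1.16−0.0795) × (0.8947−0.1971) = 0.1935×0.6976 = 0.1350 mol·L⁻¹.
C_A = C_{A0}e^(−k₁t) = 2.353 mol·L⁻¹, so C_Q = C_{A0}−C_A−C_P = 0.1420 mol·L⁻¹; C_P/C_Q = 0.950.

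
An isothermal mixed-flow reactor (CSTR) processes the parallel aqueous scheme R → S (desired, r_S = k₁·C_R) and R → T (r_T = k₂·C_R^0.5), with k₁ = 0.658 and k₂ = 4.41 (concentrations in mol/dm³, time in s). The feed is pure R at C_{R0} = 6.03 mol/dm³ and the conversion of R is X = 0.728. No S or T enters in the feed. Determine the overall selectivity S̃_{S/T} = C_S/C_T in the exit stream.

Exit C_R = C_{R0}(1−X) = 6.03×0.272 = 1.640 mol/dm³.
Rates in a CSTR are evaluated at the outlet concentration: r_S = 0.658×1.640 = 1.079, r_T = 4.41×1.640^0.5 = 5.648.
Overall selectivity = C_S/C_T = r_Sτ/(r_Tτ) = r_S/r_T = 0.191.

0.191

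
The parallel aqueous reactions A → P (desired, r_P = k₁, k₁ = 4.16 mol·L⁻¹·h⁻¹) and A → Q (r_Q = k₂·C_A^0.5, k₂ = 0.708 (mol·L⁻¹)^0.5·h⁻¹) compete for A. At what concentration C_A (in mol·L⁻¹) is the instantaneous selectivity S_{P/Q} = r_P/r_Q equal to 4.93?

1.42 mol·L⁻¹

S_{P/Q} = (k₁/k₂)·C_A^-0.5 ⇒ C_A = (S·k₂/k₁)^(-2).
= (4.93×0.708/4.16)^(-2) = (0.8390)^(-2) = 1.42 mol·L⁻¹.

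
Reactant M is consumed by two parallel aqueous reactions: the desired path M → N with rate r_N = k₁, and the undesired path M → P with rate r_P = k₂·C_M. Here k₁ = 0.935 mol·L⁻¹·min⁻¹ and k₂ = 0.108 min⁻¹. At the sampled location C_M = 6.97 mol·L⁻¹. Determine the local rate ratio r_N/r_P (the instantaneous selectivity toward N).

S_{N/P} = r_N/r_P = (k₁)/(k₂·C_M) = (k₁/k₂)·C_M⁻¹.
= (0.935) / (0.108×6.970) = 0.9350/0.7528 = 1.24.

1.24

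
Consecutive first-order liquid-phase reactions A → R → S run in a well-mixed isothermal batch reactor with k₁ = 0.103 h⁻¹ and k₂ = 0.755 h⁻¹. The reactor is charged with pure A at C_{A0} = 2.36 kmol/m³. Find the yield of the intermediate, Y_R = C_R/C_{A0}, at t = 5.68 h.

0.0858

Solving the coupled first-order balances gives C_R(t) = [k₁/(k₂−k₁)]·C_{A0}·(e^(−k₁t) − e^(−k₂t)).
e^(−k₁t) = e^(−0.103×5.68) = e^(−0.5850) = 0.5571; e^(−k₂t) = e^(−4.288) = 0.01373.
C_R = 0.103×2.36/(0.755−0.103) × (0.5571−0.01373) = 0.3728×0.5434 = 0.2026 kmol/m³.
Y_R = C_R/C_{A0} = 0.2026/2.36 = 0.0858.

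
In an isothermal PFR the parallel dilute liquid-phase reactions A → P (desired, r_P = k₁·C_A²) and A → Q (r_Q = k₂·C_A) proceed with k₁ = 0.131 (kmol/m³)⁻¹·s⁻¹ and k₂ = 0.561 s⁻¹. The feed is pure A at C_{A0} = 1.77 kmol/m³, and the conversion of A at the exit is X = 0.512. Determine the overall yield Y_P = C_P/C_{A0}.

0.120

C_A = C_{A0}(1−X) = 0.8638 kmol/m³.
Along a PFR/batch, dC_Q/dC_A = −r_Q/(r_P+r_Q) = −k₂/(k₂+k₁·C_A).
Integrating from C_{A0} to C_A: C_Q = (0.561/0.131)·ln[(0.561+0.131·1.77)/(0.561+0.131·0.864)] = 4.282·ln(0.7929/0.6742) = 0.6946 kmol/m³.
Then C_P = (C_{A0}−C_A) − C_Q = 0.9062 − 0.6946 = 0.2116 kmol/m³.
Y_P = C_P/C_{A0} = 0.2116/1.77 = 0.120.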